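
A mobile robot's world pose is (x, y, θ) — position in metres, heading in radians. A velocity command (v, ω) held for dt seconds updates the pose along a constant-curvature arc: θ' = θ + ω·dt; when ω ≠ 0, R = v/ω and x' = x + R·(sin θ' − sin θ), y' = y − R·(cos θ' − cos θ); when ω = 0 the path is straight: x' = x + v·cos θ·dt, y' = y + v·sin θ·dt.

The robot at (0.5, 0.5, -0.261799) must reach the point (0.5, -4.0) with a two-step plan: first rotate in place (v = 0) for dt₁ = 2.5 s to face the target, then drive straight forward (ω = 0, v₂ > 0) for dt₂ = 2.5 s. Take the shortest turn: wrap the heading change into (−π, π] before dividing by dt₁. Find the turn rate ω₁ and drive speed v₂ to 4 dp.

ω₁ = -0.5236, v₂ = 1.8000

heading to target = atan2(-4−0.5, 0.5−0.5) = -1.5708
Δθ = wrap(-1.5708 − -0.2618) = -1.3090; ω₁ = Δθ/dt₁ = -0.5236
distance = √((0.5−0.5)² + (-4−0.5)²) = 4.5000; v₂ = distance/dt₂ = 1.8000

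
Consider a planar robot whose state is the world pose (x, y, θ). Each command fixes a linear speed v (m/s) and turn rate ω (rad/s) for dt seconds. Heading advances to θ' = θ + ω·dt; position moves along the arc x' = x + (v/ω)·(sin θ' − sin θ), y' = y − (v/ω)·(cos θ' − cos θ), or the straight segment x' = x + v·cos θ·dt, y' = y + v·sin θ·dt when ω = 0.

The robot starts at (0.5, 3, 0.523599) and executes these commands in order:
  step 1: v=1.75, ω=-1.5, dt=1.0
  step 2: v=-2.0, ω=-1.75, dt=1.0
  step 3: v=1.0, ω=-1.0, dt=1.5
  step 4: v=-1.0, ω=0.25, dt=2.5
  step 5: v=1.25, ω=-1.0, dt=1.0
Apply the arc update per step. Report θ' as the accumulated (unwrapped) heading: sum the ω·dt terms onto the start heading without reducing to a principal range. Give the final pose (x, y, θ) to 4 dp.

(2.3223, 4.0422, -4.6014)

step 1: θ'=-0.9764 (R=-1.1667) → pose (2.0499, 2.6430, -0.9764)
step 2: θ'=-2.7264 (R=1.1429) → pose (2.5358, 4.3287, -2.7264)
step 3: θ'=-4.2264 (R=-1.0000) → pose (1.2482, 4.7767, -4.2264)
step 4: θ'=-3.6014 (R=-4.0000) → pose (3.0099, 3.0605, -3.6014)
step 5: θ'=-4.6014 (R=-1.2500) → pose (2.3223, 4.0422, -4.6014)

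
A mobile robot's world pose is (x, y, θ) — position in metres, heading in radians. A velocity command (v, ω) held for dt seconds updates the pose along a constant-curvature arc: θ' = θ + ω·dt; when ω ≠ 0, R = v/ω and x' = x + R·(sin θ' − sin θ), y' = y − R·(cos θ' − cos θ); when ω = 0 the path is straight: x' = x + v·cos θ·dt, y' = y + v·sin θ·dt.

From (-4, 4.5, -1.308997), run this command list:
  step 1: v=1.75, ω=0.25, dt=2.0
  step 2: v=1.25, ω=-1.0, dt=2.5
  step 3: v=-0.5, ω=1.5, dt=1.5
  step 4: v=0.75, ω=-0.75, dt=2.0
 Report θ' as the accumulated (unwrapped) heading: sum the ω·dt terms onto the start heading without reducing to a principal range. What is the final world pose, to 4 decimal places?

step 1: θ'=-0.8090 (R=7.0000) → pose (-2.3037, 1.4802, -0.8090)
step 2: θ'=-3.3090 (R=-1.2500) → pose (-3.4165, -0.6151, -3.3090)
step 3: θ'=-1.0590 (R=-0.3333) → pose (-3.0703, -0.1232, -1.0590)
step 4: θ'=-2.5590 (R=-1.0000) → pose (-3.3920, -1.4480, -2.5590)

(-3.3920, -1.4480, -2.5590)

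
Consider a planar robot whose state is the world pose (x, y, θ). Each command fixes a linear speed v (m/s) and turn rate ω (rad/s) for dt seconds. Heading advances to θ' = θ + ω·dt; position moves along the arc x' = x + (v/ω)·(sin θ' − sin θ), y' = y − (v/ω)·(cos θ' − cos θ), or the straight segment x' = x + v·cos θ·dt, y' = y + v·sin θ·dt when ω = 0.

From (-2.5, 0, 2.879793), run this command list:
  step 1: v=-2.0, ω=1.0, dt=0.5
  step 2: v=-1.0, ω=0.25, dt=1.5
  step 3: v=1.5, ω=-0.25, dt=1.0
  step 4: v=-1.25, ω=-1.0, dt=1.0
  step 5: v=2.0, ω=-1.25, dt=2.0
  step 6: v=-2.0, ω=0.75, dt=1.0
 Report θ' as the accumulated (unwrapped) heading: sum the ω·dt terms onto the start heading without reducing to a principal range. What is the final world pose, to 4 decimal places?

(-1.1568, 1.9011, 0.7548)

step 1: θ'=3.3798 (R=-2.0000) → pose (-1.5105, -0.0117, 3.3798)
step 2: θ'=3.7548 (R=-4.0000) → pose (-0.1523, 0.6041, 3.7548)
step 3: θ'=3.5048 (R=-6.0000) → pose (-1.4736, -0.0976, 3.5048)
step 4: θ'=2.5048 (R=1.2500) → pose (-0.2863, -0.2610, 2.5048)
step 5: θ'=0.0048 (R=-1.6000) → pose (0.6575, 2.6253, 0.0048)
step 6: θ'=0.7548 (R=-2.6667) → pose (-1.1568, 1.9011, 0.7548)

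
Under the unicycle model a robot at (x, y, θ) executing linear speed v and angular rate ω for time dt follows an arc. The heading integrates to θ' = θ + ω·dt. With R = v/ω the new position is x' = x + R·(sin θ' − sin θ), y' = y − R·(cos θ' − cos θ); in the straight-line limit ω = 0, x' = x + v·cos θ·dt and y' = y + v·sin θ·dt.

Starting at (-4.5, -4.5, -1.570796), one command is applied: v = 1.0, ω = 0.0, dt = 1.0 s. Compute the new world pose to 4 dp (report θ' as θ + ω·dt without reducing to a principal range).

θ' = -1.5708 + 0.0·1.0 = -1.5708
ω = 0 → straight: x' = -4.5 + 1.0·cos(-1.5708)·1.0 = -4.5000
y' = -4.5 + 1.0·sin(-1.5708)·1.0 = -5.5000

(-4.5000, -5.5000, -1.5708)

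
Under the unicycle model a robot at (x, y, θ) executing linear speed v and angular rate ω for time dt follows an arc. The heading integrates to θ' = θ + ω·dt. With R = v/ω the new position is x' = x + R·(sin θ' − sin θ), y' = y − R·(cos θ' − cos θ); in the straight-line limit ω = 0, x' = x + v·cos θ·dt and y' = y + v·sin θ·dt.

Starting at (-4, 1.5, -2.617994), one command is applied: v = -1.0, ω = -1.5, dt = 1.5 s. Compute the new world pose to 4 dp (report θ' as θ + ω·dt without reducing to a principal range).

(-3.0081, 0.8193, -4.8680)

θ' = -2.6180 + -1.5·1.5 = -4.8680
R = v/ω = -1.0/-1.5 = 0.6667
x' = -4 + 0.6667·(sin -4.8680 − sin -2.6180) = -3.0081
y' = 1.5 − 0.6667·(cos -4.8680 − cos -2.6180) = 0.8193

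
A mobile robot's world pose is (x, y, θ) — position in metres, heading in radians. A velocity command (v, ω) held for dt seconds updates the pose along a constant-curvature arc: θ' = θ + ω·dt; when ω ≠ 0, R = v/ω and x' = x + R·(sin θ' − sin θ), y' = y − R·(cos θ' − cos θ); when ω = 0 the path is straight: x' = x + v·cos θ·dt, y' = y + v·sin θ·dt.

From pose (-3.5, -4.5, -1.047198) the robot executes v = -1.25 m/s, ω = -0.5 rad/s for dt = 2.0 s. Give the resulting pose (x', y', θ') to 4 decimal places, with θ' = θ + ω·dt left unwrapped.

(-3.5566, -2.1035, -2.0472)

θ' = -1.0472 + -0.5·2.0 = -2.0472
R = v/ω = -1.25/-0.5 = 2.5000
x' = -3.5 + 2.5000·(sin -2.0472 − sin -1.0472) = -3.5566
y' = -4.5 − 2.5000·(cos -2.0472 − cos -1.0472) = -2.1035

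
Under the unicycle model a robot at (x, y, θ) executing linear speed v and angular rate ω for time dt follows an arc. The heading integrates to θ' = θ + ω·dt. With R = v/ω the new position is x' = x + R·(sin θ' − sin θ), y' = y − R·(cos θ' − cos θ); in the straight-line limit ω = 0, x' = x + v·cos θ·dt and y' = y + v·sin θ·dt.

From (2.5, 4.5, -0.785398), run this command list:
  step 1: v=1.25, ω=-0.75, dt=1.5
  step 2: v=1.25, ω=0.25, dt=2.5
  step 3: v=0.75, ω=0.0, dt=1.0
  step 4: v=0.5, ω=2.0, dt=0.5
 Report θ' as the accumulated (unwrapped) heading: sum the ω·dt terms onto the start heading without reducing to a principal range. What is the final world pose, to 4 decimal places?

(3.1903, -1.1961, -0.2854)

step 1: θ'=-1.9104 (R=-1.6667) → pose (2.8930, 2.7663, -1.9104)
step 2: θ'=-1.2854 (R=5.0000) → pose (2.8097, -0.3070, -1.2854)
step 3: θ'=-1.2854 (straight) → pose (3.0208, -1.0266, -1.2854)
step 4: θ'=-0.2854 (R=0.2500) → pose (3.1903, -1.1961, -0.2854)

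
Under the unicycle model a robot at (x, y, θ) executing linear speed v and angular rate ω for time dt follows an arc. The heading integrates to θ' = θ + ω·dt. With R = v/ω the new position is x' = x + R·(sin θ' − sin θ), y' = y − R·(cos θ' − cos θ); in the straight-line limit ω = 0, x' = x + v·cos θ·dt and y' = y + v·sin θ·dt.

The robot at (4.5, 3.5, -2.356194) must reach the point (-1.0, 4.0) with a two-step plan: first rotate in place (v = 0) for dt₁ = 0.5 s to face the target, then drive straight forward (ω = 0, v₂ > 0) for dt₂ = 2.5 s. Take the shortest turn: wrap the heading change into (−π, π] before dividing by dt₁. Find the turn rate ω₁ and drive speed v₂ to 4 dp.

heading to target = atan2(4−3.5, -1−4.5) = 3.0509
Δθ = wrap(3.0509 − -2.3562) = -0.8761; ω₁ = Δθ/dt₁ = -1.7521
distance = √((-1−4.5)² + (4−3.5)²) = 5.5227; v₂ = distance/dt₂ = 2.2091

ω₁ = -1.7521, v₂ = 2.2091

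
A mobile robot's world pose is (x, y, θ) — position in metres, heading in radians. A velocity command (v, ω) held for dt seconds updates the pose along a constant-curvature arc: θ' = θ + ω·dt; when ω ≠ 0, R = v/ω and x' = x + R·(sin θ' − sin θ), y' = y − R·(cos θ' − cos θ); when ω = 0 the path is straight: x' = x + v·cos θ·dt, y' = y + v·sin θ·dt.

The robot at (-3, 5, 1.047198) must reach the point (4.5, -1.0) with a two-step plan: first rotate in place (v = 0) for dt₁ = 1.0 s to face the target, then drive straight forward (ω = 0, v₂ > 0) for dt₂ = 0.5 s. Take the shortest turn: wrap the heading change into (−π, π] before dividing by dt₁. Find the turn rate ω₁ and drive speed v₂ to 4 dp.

ω₁ = -1.7219, v₂ = 19.2094

heading to target = atan2(-1−5, 4.5−-3) = -0.6747
Δθ = wrap(-0.6747 − 1.0472) = -1.7219; ω₁ = Δθ/dt₁ = -1.7219
distance = √((4.5−-3)² + (-1−5)²) = 9.6047; v₂ = distance/dt₂ = 19.2094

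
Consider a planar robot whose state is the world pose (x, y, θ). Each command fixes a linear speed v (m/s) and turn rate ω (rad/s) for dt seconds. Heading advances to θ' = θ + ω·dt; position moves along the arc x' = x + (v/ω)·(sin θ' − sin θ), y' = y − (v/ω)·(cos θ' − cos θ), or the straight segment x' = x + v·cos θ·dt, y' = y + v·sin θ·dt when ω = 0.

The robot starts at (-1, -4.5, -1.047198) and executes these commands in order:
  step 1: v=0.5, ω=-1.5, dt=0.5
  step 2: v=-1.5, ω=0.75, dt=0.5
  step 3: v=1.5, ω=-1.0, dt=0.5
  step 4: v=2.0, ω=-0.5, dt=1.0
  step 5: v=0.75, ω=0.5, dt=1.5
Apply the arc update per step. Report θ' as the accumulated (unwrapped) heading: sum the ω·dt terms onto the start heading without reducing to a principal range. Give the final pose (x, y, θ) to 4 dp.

step 1: θ'=-1.7972 (R=-0.3333) → pose (-0.9638, -4.7415, -1.7972)
step 2: θ'=-1.4222 (R=-2.0000) → pose (-0.9349, -3.9964, -1.4222)
step 3: θ'=-1.9222 (R=-1.5000) → pose (-1.0100, -4.7348, -1.9222)
step 4: θ'=-2.4222 (R=-4.0000) → pose (-2.1298, -6.3668, -2.4222)
step 5: θ'=-1.6722 (R=1.5000) → pose (-2.6337, -7.3433, -1.6722)

(-2.6337, -7.3433, -1.6722)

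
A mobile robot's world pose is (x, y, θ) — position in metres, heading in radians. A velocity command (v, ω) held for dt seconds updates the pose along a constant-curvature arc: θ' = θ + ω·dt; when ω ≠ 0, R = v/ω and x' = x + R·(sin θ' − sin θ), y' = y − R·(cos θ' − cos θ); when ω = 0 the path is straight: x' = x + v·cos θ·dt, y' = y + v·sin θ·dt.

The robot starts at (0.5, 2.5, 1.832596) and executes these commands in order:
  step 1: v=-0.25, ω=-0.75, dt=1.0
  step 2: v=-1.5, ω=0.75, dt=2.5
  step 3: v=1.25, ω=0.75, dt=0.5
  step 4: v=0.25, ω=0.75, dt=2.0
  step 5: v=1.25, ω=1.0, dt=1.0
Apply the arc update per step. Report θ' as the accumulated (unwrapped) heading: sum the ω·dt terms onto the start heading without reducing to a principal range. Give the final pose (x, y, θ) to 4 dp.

(1.6805, -1.9917, 5.8326)

step 1: θ'=1.0826 (R=0.3333) → pose (0.4724, 2.2574, 1.0826)
step 2: θ'=2.9576 (R=-2.0000) → pose (1.8729, -0.6469, 2.9576)
step 3: θ'=3.3326 (R=1.6667) → pose (1.2515, -0.6491, 3.3326)
step 4: θ'=4.8326 (R=0.3333) → pose (0.9839, -1.0164, 4.8326)
step 5: θ'=5.8326 (R=1.2500) → pose (1.6805, -1.9917, 5.8326)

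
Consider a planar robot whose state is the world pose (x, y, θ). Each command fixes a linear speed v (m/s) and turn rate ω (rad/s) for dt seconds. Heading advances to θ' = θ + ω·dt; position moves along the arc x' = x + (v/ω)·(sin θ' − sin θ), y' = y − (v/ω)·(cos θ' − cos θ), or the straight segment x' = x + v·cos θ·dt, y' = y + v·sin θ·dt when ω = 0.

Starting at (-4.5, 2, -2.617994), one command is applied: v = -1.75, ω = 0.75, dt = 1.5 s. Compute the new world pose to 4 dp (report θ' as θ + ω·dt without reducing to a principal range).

(-3.3404, 4.2021, -1.4930)

θ' = -2.6180 + 0.75·1.5 = -1.4930
R = v/ω = -1.75/0.75 = -2.3333
x' = -4.5 + -2.3333·(sin -1.4930 − sin -2.6180) = -3.3404
y' = 2 − -2.3333·(cos -1.4930 − cos -2.6180) = 4.2021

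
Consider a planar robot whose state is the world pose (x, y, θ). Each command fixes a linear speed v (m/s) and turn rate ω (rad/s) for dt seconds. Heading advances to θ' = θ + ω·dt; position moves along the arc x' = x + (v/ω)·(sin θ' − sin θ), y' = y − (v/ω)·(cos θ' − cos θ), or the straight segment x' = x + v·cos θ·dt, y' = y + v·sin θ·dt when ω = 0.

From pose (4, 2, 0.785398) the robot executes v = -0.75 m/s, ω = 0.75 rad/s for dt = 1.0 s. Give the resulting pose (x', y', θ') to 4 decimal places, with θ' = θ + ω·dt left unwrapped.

(3.7077, 1.3283, 1.5354)

θ' = 0.7854 + 0.75·1.0 = 1.5354
R = v/ω = -0.75/0.75 = -1.0000
x' = 4 + -1.0000·(sin 1.5354 − sin 0.7854) = 3.7077
y' = 2 − -1.0000·(cos 1.5354 − cos 0.7854) = 1.3283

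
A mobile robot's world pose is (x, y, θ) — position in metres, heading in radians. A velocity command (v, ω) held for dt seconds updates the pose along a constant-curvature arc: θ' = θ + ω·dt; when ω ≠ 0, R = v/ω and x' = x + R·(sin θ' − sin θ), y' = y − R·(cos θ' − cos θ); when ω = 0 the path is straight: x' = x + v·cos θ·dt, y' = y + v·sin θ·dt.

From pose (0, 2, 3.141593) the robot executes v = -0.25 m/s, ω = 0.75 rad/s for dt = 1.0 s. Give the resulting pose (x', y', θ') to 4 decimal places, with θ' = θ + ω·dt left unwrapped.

θ' = 3.1416 + 0.75·1.0 = 3.8916
R = v/ω = -0.25/0.75 = -0.3333
x' = 0 + -0.3333·(sin 3.8916 − sin 3.1416) = 0.2272
y' = 2 − -0.3333·(cos 3.8916 − cos 3.1416) = 2.0894

(0.2272, 2.0894, 3.8916)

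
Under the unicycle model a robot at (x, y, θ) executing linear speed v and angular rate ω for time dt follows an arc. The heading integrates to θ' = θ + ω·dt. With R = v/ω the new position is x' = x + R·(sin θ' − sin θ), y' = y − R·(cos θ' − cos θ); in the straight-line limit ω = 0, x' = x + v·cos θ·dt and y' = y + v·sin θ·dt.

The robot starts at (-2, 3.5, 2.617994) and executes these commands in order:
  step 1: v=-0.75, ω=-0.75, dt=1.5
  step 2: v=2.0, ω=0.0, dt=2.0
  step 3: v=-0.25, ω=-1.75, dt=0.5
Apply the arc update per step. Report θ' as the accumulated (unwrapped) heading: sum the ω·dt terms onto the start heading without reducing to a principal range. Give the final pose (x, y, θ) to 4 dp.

(-1.2518, 6.4388, 0.6180)

step 1: θ'=1.4930 (R=1.0000) → pose (-1.5030, 2.5563, 1.4930)
step 2: θ'=1.4930 (straight) → pose (-1.1921, 6.5442, 1.4930)
step 3: θ'=0.6180 (R=0.1429) → pose (-1.2518, 6.4388, 0.6180)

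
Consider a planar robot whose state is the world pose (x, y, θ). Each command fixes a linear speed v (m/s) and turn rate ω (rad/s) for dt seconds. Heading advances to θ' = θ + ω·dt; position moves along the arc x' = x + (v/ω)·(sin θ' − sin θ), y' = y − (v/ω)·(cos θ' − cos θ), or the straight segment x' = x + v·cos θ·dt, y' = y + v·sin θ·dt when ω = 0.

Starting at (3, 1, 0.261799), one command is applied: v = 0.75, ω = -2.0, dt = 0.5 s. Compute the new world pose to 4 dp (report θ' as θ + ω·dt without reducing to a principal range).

(3.3494, 0.9152, -0.7382)

θ' = 0.2618 + -2.0·0.5 = -0.7382
R = v/ω = 0.75/-2.0 = -0.3750
x' = 3 + -0.3750·(sin -0.7382 − sin 0.2618) = 3.3494
y' = 1 − -0.3750·(cos -0.7382 − cos 0.2618) = 0.9152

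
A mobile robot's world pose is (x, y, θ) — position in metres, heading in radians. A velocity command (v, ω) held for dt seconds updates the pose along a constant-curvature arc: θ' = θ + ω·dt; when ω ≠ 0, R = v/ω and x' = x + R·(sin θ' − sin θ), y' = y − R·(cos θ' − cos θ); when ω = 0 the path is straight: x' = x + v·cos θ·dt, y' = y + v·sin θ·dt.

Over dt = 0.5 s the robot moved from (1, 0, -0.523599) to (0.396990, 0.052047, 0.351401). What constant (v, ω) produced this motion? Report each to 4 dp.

Δθ = 0.351401 − -0.523599 = 0.875000
ω = Δθ/dt = 0.875000/0.5 = 1.7500
R = Δx/(sin θ' − sin θ) = -0.7143
v = R·ω = -0.7143·1.7500 = -1.2500

v = -1.2500, ω = 1.7500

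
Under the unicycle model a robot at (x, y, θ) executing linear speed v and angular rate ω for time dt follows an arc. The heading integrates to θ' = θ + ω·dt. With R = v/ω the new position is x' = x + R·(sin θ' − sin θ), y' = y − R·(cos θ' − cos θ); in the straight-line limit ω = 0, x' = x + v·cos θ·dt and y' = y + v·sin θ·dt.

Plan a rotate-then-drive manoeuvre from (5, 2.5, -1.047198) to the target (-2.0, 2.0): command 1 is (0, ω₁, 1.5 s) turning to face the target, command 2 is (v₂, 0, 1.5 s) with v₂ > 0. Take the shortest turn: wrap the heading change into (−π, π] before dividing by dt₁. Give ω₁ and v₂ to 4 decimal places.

heading to target = atan2(2−2.5, -2−5) = -3.0703
Δθ = wrap(-3.0703 − -1.0472) = -2.0231; ω₁ = Δθ/dt₁ = -1.3487
distance = √((-2−5)² + (2−2.5)²) = 7.0178; v₂ = distance/dt₂ = 4.6786

ω₁ = -1.3487, v₂ = 4.6786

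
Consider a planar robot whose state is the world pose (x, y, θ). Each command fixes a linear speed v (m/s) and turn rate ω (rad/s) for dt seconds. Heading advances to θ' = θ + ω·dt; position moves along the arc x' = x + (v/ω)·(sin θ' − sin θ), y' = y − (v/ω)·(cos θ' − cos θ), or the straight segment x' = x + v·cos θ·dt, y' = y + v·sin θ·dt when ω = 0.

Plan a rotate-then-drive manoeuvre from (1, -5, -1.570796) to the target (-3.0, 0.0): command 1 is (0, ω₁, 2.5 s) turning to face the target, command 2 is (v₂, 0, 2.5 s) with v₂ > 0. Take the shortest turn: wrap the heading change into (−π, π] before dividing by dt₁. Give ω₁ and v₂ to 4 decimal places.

heading to target = atan2(0−-5, -3−1) = 2.2455
Δθ = wrap(2.2455 − -1.5708) = -2.4669; ω₁ = Δθ/dt₁ = -0.9867
distance = √((-3−1)² + (0−-5)²) = 6.4031; v₂ = distance/dt₂ = 2.5612

ω₁ = -0.9867, v₂ = 2.5612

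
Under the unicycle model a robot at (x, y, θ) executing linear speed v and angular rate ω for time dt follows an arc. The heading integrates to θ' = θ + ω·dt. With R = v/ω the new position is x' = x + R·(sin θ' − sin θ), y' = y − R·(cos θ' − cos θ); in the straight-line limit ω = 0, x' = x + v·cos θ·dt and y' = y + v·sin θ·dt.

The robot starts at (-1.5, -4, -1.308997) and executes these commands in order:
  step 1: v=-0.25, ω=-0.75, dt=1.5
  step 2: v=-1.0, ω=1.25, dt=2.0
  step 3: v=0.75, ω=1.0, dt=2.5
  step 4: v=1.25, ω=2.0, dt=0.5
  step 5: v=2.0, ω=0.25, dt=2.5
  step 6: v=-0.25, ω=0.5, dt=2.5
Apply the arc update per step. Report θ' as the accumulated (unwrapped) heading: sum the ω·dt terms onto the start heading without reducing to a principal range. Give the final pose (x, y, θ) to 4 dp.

(-5.9095, -3.5551, 5.4410)

step 1: θ'=-2.4340 (R=0.3333) → pose (-1.3947, -3.6604, -2.4340)
step 2: θ'=0.0660 (R=-0.8000) → pose (-1.9675, -2.2542, 0.0660)
step 3: θ'=2.5660 (R=0.7500) → pose (-1.6087, -0.8767, 2.5660)
step 4: θ'=3.5660 (R=0.6250) → pose (-2.2063, -0.8314, 3.5660)
step 5: θ'=4.1910 (R=8.0000) → pose (-5.8490, -4.1370, 4.1910)
step 6: θ'=5.4410 (R=-0.5000) → pose (-5.9095, -3.5551, 5.4410)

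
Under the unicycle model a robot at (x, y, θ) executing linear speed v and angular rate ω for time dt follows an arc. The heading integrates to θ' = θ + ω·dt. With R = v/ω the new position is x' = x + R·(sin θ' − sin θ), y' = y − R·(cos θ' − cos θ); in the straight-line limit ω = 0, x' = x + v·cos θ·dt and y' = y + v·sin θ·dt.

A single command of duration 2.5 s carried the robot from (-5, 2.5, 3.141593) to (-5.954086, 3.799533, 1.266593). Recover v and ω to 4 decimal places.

v = 0.7500, ω = -0.7500

Δθ = 1.266593 − 3.141593 = -1.875000
ω = Δθ/dt = -1.875000/2.5 = -0.7500
R = −Δy/(cos θ' − cos θ) = -1.0000
v = R·ω = -1.0000·-0.7500 = 0.7500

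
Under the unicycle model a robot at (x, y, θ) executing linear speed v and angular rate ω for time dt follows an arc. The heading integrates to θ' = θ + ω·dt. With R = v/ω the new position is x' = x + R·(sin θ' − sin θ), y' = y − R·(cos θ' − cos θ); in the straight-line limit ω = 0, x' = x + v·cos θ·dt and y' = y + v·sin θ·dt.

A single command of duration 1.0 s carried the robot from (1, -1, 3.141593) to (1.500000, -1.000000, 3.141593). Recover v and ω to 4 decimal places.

Δθ = 3.141593 − 3.141593 = 0.000000
ω = Δθ/dt = 0.000000/1.0 = 0.0000
ω = 0 → v = (Δx·cos θ + Δy·sin θ)/dt = -0.5000

v = -0.5000, ω = 0.0000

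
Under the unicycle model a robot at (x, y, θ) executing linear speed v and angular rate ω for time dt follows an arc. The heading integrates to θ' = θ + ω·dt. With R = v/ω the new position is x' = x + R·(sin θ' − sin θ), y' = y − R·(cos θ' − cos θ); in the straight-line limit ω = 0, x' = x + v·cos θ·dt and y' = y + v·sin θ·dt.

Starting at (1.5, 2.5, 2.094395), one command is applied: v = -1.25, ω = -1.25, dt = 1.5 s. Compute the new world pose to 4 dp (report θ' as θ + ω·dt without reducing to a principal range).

(0.8516, 1.0240, 0.2194)

θ' = 2.0944 + -1.25·1.5 = 0.2194
R = v/ω = -1.25/-1.25 = 1.0000
x' = 1.5 + 1.0000·(sin 0.2194 − sin 2.0944) = 0.8516
y' = 2.5 − 1.0000·(cos 0.2194 − cos 2.0944) = 1.0240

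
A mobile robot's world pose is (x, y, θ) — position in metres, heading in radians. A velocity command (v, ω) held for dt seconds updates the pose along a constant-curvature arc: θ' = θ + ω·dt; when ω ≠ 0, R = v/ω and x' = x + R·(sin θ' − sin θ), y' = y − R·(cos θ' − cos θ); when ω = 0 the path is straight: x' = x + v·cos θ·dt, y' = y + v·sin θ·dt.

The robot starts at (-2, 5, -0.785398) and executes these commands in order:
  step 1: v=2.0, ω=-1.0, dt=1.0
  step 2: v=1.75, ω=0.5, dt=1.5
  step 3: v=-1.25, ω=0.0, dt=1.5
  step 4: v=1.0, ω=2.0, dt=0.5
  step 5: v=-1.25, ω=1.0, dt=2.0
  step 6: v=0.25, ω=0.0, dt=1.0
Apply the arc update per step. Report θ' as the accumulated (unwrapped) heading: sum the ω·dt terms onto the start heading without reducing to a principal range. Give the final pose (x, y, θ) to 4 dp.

(-2.8893, 0.4989, 1.9646)

step 1: θ'=-1.7854 (R=-2.0000) → pose (-1.4601, 3.1599, -1.7854)
step 2: θ'=-1.0354 (R=3.5000) → pose (-1.0506, 0.6289, -1.0354)
step 3: θ'=-1.0354 (straight) → pose (-2.0072, 2.2415, -1.0354)
step 4: θ'=-0.0354 (R=0.5000) → pose (-1.5949, 1.9969, -0.0354)
step 5: θ'=1.9646 (R=-1.2500) → pose (-2.7934, 0.2681, 1.9646)
step 6: θ'=1.9646 (straight) → pose (-2.8893, 0.4989, 1.9646)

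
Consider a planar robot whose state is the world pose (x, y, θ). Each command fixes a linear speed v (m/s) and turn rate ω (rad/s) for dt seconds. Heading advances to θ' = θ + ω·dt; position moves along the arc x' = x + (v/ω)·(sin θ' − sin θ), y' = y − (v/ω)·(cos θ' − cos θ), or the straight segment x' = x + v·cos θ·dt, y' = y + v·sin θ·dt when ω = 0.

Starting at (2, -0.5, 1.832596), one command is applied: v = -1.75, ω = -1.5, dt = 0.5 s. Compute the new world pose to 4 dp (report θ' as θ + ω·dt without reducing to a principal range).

(1.9035, -1.3492, 1.0826)

θ' = 1.8326 + -1.5·0.5 = 1.0826
R = v/ω = -1.75/-1.5 = 1.1667
x' = 2 + 1.1667·(sin 1.0826 − sin 1.8326) = 1.9035
y' = -0.5 − 1.1667·(cos 1.0826 − cos 1.8326) = -1.3492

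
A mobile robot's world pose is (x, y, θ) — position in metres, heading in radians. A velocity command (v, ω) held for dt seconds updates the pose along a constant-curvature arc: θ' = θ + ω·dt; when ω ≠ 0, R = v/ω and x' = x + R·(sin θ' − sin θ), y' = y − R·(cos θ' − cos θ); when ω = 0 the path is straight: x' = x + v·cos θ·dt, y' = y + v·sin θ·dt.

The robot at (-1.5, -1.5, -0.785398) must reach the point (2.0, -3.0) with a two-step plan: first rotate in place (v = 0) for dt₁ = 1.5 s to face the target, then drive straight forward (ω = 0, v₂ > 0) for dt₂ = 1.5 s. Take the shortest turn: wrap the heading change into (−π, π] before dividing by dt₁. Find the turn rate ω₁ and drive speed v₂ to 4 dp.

ω₁ = 0.2537, v₂ = 2.5386

heading to target = atan2(-3−-1.5, 2−-1.5) = -0.4049
Δθ = wrap(-0.4049 − -0.7854) = 0.3805; ω₁ = Δθ/dt₁ = 0.2537
distance = √((2−-1.5)² + (-3−-1.5)²) = 3.8079; v₂ = distance/dt₂ = 2.5386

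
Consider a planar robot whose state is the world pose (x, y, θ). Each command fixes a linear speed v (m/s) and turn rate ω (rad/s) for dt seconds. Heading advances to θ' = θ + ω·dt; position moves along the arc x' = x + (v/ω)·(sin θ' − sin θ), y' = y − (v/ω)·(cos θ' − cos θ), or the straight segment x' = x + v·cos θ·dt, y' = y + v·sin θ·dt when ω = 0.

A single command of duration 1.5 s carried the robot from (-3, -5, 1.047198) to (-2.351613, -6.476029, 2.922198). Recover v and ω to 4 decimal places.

v = -1.2500, ω = 1.2500

Δθ = 2.922198 − 1.047198 = 1.875000
ω = Δθ/dt = 1.875000/1.5 = 1.2500
R = −Δy/(cos θ' − cos θ) = -1.0000
v = R·ω = -1.0000·1.2500 = -1.2500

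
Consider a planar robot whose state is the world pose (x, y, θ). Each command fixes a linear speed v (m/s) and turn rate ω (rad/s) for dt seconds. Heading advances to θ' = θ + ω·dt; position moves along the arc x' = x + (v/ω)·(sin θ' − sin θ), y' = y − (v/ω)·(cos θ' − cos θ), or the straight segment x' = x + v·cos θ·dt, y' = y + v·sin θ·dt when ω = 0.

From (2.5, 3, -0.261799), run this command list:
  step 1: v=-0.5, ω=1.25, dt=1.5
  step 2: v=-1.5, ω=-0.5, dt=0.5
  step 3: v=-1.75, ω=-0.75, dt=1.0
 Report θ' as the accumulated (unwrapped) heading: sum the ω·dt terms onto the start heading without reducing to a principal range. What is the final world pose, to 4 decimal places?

(0.9947, 0.4239, 0.6132)

step 1: θ'=1.6132 (R=-0.4000) → pose (1.9968, 2.5967, 1.6132)
step 2: θ'=1.3632 (R=3.0000) → pose (1.9351, 1.8512, 1.3632)
step 3: θ'=0.6132 (R=2.3333) → pose (0.9947, 0.4239, 0.6132)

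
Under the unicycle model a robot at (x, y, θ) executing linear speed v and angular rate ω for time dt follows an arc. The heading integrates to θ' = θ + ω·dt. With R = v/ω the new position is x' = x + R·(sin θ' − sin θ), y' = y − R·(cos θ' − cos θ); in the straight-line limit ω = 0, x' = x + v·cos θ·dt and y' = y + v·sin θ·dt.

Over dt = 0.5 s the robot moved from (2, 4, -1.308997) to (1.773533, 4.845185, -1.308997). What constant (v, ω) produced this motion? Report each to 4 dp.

v = -1.7500, ω = 0.0000

Δθ = -1.308997 − -1.308997 = 0.000000
ω = Δθ/dt = 0.000000/0.5 = 0.0000
ω = 0 → v = (Δx·cos θ + Δy·sin θ)/dt = -1.7500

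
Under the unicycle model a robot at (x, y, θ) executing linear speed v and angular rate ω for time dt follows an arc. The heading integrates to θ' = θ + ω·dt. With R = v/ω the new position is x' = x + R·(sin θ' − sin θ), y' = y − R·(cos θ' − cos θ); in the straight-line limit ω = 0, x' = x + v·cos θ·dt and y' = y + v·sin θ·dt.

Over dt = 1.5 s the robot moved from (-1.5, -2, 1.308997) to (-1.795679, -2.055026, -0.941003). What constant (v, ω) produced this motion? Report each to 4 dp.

Δθ = -0.941003 − 1.308997 = -2.250000
ω = Δθ/dt = -2.250000/1.5 = -1.5000
R = Δx/(sin θ' − sin θ) = 0.1667
v = R·ω = 0.1667·-1.5000 = -0.2500

v = -0.2500, ω = -1.5000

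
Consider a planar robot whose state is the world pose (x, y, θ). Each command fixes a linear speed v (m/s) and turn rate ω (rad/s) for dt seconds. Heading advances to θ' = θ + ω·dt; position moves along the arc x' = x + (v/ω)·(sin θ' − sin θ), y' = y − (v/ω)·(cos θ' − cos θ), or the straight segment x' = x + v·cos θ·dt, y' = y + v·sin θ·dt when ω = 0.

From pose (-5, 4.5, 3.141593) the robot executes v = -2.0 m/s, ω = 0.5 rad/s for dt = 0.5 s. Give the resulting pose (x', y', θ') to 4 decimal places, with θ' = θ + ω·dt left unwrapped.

(-4.0104, 4.6244, 3.3916)

θ' = 3.1416 + 0.5·0.5 = 3.3916
R = v/ω = -2.0/0.5 = -4.0000
x' = -5 + -4.0000·(sin 3.3916 − sin 3.1416) = -4.0104
y' = 4.5 − -4.0000·(cos 3.3916 − cos 3.1416) = 4.6244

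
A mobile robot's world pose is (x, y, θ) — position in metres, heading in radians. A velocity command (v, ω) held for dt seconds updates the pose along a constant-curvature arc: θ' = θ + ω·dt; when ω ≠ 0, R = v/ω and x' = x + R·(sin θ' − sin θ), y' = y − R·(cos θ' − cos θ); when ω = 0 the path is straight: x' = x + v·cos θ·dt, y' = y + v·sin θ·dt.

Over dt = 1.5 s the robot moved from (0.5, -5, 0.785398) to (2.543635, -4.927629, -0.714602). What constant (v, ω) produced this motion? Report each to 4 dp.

v = 1.5000, ω = -1.0000

Δθ = -0.714602 − 0.785398 = -1.500000
ω = Δθ/dt = -1.500000/1.5 = -1.0000
R = Δx/(sin θ' − sin θ) = -1.5000
v = R·ω = -1.5000·-1.0000 = 1.5000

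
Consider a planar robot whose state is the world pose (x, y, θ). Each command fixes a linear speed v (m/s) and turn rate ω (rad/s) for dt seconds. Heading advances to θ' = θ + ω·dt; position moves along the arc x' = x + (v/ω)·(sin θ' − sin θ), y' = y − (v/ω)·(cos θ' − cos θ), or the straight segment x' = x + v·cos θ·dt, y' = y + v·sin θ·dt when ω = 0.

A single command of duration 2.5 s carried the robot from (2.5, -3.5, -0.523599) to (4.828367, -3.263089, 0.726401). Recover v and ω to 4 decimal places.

v = 1.0000, ω = 0.5000

Δθ = 0.726401 − -0.523599 = 1.250000
ω = Δθ/dt = 1.250000/2.5 = 0.5000
R = Δx/(sin θ' − sin θ) = 2.0000
v = R·ω = 2.0000·0.5000 = 1.0000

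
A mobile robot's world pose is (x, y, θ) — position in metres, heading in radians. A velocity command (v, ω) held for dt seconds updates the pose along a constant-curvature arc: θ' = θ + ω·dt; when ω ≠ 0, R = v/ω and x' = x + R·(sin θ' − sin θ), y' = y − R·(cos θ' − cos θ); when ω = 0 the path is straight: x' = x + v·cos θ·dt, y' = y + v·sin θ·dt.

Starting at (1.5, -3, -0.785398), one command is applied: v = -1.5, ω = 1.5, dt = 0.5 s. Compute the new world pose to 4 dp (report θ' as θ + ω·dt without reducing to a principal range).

(0.8283, -2.7077, -0.0354)

θ' = -0.7854 + 1.5·0.5 = -0.0354
R = v/ω = -1.5/1.5 = -1.0000
x' = 1.5 + -1.0000·(sin -0.0354 − sin -0.7854) = 0.8283
y' = -3 − -1.0000·(cos -0.0354 − cos -0.7854) = -2.7077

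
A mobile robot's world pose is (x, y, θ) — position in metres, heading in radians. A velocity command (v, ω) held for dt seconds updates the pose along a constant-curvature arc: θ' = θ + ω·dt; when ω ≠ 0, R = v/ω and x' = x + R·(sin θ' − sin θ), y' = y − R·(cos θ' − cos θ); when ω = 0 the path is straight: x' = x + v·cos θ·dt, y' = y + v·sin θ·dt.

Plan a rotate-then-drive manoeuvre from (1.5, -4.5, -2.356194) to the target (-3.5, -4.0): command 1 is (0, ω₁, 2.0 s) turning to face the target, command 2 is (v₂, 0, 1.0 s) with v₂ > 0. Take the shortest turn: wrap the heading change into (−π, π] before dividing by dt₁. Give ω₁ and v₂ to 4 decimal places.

ω₁ = -0.4425, v₂ = 5.0249

heading to target = atan2(-4−-4.5, -3.5−1.5) = 3.0419
Δθ = wrap(3.0419 − -2.3562) = -0.8851; ω₁ = Δθ/dt₁ = -0.4425
distance = √((-3.5−1.5)² + (-4−-4.5)²) = 5.0249; v₂ = distance/dt₂ = 5.0249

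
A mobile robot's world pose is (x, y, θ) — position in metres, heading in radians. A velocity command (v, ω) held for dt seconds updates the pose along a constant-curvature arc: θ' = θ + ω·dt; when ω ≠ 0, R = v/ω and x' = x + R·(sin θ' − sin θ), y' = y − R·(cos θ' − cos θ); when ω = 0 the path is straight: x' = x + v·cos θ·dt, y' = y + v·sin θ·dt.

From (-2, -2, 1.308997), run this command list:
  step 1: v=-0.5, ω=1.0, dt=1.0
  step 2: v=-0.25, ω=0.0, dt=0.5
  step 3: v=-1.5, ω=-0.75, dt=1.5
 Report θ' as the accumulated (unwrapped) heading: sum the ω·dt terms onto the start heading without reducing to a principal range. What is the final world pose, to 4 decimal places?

(-1.4299, -4.6587, 1.1840)

step 1: θ'=2.3090 (R=-0.5000) → pose (-1.8869, -2.4659, 2.3090)
step 2: θ'=2.3090 (straight) → pose (-1.8028, -2.5583, 2.3090)
step 3: θ'=1.1840 (R=2.0000) → pose (-1.4299, -4.6587, 1.1840)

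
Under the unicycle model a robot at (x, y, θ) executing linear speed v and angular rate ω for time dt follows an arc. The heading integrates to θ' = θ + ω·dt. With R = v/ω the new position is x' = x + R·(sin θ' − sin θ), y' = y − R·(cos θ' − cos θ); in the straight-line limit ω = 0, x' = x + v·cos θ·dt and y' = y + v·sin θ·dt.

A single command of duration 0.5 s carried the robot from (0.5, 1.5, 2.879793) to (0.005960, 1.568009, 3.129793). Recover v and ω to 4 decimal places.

Δθ = 3.129793 − 2.879793 = 0.250000
ω = Δθ/dt = 0.250000/0.5 = 0.5000
R = Δx/(sin θ' − sin θ) = 2.0000
v = R·ω = 2.0000·0.5000 = 1.0000

v = 1.0000, ω = 0.5000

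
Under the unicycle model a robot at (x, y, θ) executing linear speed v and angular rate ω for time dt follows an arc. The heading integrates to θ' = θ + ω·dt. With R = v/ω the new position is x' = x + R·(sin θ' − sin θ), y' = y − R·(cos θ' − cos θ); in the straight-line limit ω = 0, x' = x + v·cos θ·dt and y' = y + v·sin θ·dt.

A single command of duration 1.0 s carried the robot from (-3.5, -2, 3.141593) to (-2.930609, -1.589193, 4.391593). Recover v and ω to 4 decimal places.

v = -0.7500, ω = 1.2500

Δθ = 4.391593 − 3.141593 = 1.250000
ω = Δθ/dt = 1.250000/1.0 = 1.2500
R = Δx/(sin θ' − sin θ) = -0.6000
v = R·ω = -0.6000·1.2500 = -0.7500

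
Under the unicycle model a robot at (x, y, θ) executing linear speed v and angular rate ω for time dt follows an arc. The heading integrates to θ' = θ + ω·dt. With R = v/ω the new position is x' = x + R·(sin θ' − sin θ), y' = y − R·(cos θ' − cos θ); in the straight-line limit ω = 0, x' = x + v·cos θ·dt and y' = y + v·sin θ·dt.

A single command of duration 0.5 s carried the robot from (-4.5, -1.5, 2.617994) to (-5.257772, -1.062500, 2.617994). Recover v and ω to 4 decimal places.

v = 1.7500, ω = 0.0000

Δθ = 2.617994 − 2.617994 = 0.000000
ω = Δθ/dt = 0.000000/0.5 = 0.0000
ω = 0 → v = (Δx·cos θ + Δy·sin θ)/dt = 1.7500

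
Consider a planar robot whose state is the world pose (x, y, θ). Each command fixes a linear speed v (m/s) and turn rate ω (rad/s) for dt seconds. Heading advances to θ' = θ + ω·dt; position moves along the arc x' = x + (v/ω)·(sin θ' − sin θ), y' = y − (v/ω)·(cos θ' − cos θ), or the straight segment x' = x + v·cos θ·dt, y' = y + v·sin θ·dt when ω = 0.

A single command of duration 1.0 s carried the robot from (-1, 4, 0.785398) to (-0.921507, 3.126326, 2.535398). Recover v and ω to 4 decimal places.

v = -1.0000, ω = 1.7500

Δθ = 2.535398 − 0.785398 = 1.750000
ω = Δθ/dt = 1.750000/1.0 = 1.7500
R = −Δy/(cos θ' − cos θ) = -0.5714
v = R·ω = -0.5714·1.7500 = -1.0000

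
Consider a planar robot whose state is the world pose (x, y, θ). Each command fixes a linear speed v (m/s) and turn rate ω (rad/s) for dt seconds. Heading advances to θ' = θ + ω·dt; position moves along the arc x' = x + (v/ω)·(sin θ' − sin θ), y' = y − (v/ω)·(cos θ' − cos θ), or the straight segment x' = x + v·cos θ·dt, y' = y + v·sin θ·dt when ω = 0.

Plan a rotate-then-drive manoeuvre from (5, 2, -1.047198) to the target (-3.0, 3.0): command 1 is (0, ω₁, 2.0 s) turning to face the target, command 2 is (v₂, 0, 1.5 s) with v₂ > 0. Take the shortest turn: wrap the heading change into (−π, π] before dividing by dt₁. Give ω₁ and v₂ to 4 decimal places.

heading to target = atan2(3−2, -3−5) = 3.0172
Δθ = wrap(3.0172 − -1.0472) = -2.2187; ω₁ = Δθ/dt₁ = -1.1094
distance = √((-3−5)² + (3−2)²) = 8.0623; v₂ = distance/dt₂ = 5.3748

ω₁ = -1.1094, v₂ = 5.3748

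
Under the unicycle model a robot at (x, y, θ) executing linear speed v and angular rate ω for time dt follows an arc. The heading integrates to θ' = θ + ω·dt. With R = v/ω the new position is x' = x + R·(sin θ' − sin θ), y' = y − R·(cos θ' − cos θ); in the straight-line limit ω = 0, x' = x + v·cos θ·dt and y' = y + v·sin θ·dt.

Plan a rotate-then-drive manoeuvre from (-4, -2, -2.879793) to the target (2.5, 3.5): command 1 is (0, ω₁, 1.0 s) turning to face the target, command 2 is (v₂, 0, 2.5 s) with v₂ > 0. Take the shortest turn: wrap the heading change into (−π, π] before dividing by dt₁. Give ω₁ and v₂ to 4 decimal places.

heading to target = atan2(3.5−-2, 2.5−-4) = 0.7023
Δθ = wrap(0.7023 − -2.8798) = -2.7011; ω₁ = Δθ/dt₁ = -2.7011
distance = √((2.5−-4)² + (3.5−-2)²) = 8.5147; v₂ = distance/dt₂ = 3.4059

ω₁ = -2.7011, v₂ = 3.4059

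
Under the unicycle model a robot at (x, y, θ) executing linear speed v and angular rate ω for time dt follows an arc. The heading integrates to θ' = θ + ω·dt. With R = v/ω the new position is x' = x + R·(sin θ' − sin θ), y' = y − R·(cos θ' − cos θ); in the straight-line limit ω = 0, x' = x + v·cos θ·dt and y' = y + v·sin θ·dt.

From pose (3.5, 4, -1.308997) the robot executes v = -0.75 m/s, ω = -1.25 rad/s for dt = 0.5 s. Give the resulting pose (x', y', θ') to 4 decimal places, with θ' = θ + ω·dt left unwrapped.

(3.5187, 4.3685, -1.9340)

θ' = -1.3090 + -1.25·0.5 = -1.9340
R = v/ω = -0.75/-1.25 = 0.6000
x' = 3.5 + 0.6000·(sin -1.9340 − sin -1.3090) = 3.5187
y' = 4 − 0.6000·(cos -1.9340 − cos -1.3090) = 4.3685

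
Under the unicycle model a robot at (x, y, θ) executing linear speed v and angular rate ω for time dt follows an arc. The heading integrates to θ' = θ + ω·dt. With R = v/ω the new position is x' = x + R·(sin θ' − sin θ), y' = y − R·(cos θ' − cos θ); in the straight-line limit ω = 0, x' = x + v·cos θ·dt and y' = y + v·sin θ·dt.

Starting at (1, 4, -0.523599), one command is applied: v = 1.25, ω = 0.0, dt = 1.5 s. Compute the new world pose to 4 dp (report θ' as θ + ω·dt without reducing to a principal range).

θ' = -0.5236 + 0.0·1.5 = -0.5236
ω = 0 → straight: x' = 1 + 1.25·cos(-0.5236)·1.5 = 2.6238
y' = 4 + 1.25·sin(-0.5236)·1.5 = 3.0625

(2.6238, 3.0625, -0.5236)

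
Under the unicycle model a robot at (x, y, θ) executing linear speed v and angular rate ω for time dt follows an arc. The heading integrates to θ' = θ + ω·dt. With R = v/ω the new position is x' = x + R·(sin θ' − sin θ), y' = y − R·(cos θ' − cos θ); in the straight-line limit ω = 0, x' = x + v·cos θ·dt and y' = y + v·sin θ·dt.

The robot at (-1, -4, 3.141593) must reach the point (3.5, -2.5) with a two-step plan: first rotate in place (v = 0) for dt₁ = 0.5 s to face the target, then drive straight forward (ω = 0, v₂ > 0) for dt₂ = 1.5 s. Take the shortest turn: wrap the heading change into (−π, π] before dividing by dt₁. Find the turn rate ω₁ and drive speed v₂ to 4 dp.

ω₁ = -5.6397, v₂ = 3.1623

heading to target = atan2(-2.5−-4, 3.5−-1) = 0.3218
Δθ = wrap(0.3218 − 3.1416) = -2.8198; ω₁ = Δθ/dt₁ = -5.6397
distance = √((3.5−-1)² + (-2.5−-4)²) = 4.7434; v₂ = distance/dt₂ = 3.1623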